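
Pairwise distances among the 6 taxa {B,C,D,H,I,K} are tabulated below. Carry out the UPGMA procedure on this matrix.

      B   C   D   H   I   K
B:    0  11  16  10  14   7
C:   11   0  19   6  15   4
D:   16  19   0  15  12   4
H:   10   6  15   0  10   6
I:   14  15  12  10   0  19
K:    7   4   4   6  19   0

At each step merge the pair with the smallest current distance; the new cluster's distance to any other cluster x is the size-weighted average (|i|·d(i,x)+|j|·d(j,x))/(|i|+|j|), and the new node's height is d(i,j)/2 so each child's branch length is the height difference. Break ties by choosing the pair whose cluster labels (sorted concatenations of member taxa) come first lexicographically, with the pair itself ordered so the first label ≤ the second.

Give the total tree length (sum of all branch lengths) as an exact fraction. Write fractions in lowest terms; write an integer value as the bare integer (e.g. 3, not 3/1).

iteration 1: select C,K (d=4); attach at lengths (2, 2); label the merged cluster CK
  updated: d(B,CK)=9, d(CK,D)=23/2, d(CK,H)=6, d(CK,I)=17
iteration 2: select CK,H (d=6); attach at lengths (1, 3); label the merged cluster CHK
  updated: d(B,CHK)=28/3, d(CHK,D)=38/3, d(CHK,I)=44/3
iteration 3: select B,CHK (d=28/3); attach at lengths (14/3, 5/3); label the merged cluster BCHK
  updated: d(BCHK,D)=27/2, d(BCHK,I)=29/2
iteration 4: select D,I (d=12); attach at lengths (6, 6); label the merged cluster DI
  updated: d(BCHK,DI)=14
iteration 5: select BCHK,DI (d=14); attach at lengths (7/3, 1); label the merged cluster BCDHIK
final tree: ((B:14/3,((C:2,K:2):1,H:3):5/3):7/3,(D:6,I:6):1)
total length: 89/3

89/3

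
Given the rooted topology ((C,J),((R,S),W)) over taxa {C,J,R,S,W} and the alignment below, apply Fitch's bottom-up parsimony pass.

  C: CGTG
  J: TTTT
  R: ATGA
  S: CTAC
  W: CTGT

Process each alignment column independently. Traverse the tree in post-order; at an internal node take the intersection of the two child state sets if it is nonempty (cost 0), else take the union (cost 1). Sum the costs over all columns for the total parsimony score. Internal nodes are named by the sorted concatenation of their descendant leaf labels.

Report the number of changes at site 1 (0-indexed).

CJ@0: {C} ∪ {T} = {C,T} (union, +1)
RS@0: {A} ∪ {C} = {A,C} (union, +1)
RSW@0: {A,C} ∩ {C} = {C} (intersection, +0)
CJRSW@0: {C,T} ∩ {C} = {C} (intersection, +0)
CJ@1: {G} ∪ {T} = {G,T} (union, +1)
RS@1: {T} ∩ {T} = {T} (intersection, +0)
RSW@1: {T} ∩ {T} = {T} (intersection, +0)
CJRSW@1: {G,T} ∩ {T} = {T} (intersection, +0)
CJ@2: {T} ∩ {T} = {T} (intersection, +0)
RS@2: {G} ∪ {A} = {A,G} (union, +1)
RSW@2: {A,G} ∩ {G} = {G} (intersection, +0)
CJRSW@2: {T} ∪ {G} = {G,T} (union, +1)
CJ@3: {G} ∪ {T} = {G,T} (union, +1)
RS@3: {A} ∪ {C} = {A,C} (union, +1)
RSW@3: {A,C} ∪ {T} = {A,C,T} (union, +1)
CJRSW@3: {G,T} ∩ {A,C,T} = {T} (intersection, +0)
per-site changes: [2, 1, 2, 3]; total = 8

1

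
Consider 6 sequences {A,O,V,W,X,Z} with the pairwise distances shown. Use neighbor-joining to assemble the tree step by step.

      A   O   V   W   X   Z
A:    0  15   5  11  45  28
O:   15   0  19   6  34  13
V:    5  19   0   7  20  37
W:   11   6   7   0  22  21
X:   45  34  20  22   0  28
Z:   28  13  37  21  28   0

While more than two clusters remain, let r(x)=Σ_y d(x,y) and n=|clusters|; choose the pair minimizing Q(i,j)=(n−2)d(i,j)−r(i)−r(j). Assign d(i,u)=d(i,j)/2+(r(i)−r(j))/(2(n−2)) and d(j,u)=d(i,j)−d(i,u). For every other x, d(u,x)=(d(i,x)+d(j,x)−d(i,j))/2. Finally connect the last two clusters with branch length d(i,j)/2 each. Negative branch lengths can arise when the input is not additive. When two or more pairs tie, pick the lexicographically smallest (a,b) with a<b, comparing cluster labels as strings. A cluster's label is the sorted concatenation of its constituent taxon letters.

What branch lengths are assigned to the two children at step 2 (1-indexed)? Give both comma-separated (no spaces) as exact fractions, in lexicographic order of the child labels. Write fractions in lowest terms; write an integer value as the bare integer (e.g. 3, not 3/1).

53/3,31/3

1. join A+V (d=5, Q=-172) ⇒ AV; edges |A|=9/2, |V|=1/2
  updated: d(AV,O)=29/2, d(AV,W)=13/2, d(AV,X)=30, d(AV,Z)=30
2. join X+Z (d=28, Q=-122) ⇒ XZ; edges |X|=53/3, |Z|=31/3
  updated: d(AV,XZ)=16, d(O,XZ)=19/2, d(W,XZ)=15/2
3. join AV+W (d=13/2, Q=-44) ⇒ AVW; edges |AV|=15/2, |W|=-1
  updated: d(AVW,O)=7, d(AVW,XZ)=17/2
4. join AVW+O (d=7, Q=-25) ⇒ AOVW; edges |AVW|=3, |O|=4
  updated: d(AOVW,XZ)=11/2
5. join AOVW+XZ (d=11/2) ⇒ AOVWXZ; edges |AOVW|=11/4, |XZ|=11/4
final tree: ((((A:9/2,V:1/2):15/2,W:-1):3,O:4):11/4,(X:53/3,Z:31/3):11/4)
total length: 52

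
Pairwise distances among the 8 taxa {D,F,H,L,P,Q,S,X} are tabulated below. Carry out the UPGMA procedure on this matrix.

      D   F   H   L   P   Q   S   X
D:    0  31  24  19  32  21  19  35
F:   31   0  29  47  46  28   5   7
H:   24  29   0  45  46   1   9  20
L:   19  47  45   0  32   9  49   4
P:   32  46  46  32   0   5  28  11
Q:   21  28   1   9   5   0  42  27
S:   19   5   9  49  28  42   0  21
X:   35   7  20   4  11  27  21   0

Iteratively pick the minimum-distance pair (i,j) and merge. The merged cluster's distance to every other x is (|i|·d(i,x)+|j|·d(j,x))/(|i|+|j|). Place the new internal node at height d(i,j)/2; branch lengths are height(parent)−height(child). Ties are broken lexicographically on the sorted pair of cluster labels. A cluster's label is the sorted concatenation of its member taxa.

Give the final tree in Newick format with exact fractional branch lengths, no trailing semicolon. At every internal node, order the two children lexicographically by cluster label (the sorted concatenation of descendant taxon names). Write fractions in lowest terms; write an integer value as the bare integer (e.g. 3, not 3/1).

(((D:45/4,(H:1/2,Q:1/2):43/4):23/12,(F:5/2,S:5/2):32/3):41/30,((L:2,X:2):35/4,P:43/4):227/60)

step 1: merge (H,Q) at d=1; branch lengths H→1/2, Q→1/2; new cluster HQ
  updated: d(D,HQ)=45/2, d(F,HQ)=57/2, d(HQ,L)=27, d(HQ,P)=51/2, d(HQ,S)=51/2, d(HQ,X)=47/2
step 2: merge (L,X) at d=4; branch lengths L→2, X→2; new cluster LX
  updated: d(D,LX)=27, d(F,LX)=27, d(HQ,LX)=101/4, d(LX,P)=43/2, d(LX,S)=35
step 3: merge (F,S) at d=5; branch lengths F→5/2, S→5/2; new cluster FS
  updated: d(D,FS)=25, d(FS,HQ)=27, d(FS,LX)=31, d(FS,P)=37
step 4: merge (LX,P) at d=43/2; branch lengths LX→35/4, P→43/4; new cluster LPX
  updated: d(D,LPX)=86/3, d(FS,LPX)=33, d(HQ,LPX)=76/3
step 5: merge (D,HQ) at d=45/2; branch lengths D→45/4, HQ→43/4; new cluster DHQ
  updated: d(DHQ,FS)=79/3, d(DHQ,LPX)=238/9
step 6: merge (DHQ,FS) at d=79/3; branch lengths DHQ→23/12, FS→32/3; new cluster DFHQS
  updated: d(DFHQS,LPX)=436/15
step 7: merge (DFHQS,LPX) at d=436/15; branch lengths DFHQS→41/30, LPX→227/60; new cluster DFHLPQSX
final tree: (((D:45/4,(H:1/2,Q:1/2):43/4):23/12,(F:5/2,S:5/2):32/3):41/30,((L:2,X:2):35/4,P:43/4):227/60)
total length: 2077/30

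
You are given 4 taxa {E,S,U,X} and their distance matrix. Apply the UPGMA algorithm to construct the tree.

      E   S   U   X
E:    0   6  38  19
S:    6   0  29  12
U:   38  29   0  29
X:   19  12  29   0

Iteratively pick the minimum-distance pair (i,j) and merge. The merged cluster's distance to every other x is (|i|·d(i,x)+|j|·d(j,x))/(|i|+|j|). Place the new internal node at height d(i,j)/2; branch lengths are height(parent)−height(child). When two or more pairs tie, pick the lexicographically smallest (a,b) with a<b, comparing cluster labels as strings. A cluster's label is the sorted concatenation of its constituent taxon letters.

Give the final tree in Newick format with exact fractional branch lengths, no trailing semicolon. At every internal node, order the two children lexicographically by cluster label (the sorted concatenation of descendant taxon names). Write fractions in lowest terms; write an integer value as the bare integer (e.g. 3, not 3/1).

iteration 1: select E,S (d=6); attach at lengths (3, 3); label the merged cluster ES
  updated: d(ES,U)=67/2, d(ES,X)=31/2
iteration 2: select ES,X (d=31/2); attach at lengths (19/4, 31/4); label the merged cluster ESX
  updated: d(ESX,U)=32
iteration 3: select ESX,U (d=32); attach at lengths (33/4, 16); label the merged cluster ESUX
final tree: (((E:3,S:3):19/4,X:31/4):33/4,U:16)
total length: 171/4

(((E:3,S:3):19/4,X:31/4):33/4,U:16)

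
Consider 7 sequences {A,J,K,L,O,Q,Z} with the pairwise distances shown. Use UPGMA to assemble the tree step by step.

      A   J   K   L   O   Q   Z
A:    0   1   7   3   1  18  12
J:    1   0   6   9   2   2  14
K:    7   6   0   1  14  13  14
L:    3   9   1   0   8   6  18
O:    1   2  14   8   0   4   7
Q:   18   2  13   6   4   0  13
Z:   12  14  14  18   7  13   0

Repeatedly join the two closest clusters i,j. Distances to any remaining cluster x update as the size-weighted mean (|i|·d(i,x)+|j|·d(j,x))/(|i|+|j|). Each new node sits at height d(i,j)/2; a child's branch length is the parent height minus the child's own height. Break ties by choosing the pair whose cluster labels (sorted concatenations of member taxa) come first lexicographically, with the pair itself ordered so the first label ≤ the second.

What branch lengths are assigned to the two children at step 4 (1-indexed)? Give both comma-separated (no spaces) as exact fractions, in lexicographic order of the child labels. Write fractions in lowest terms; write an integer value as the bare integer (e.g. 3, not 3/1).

iteration 1: select A,J (d=1); attach at lengths (1/2, 1/2); label the merged cluster AJ
  updated: d(AJ,K)=13/2, d(AJ,L)=6, d(AJ,O)=3/2, d(AJ,Q)=10, d(AJ,Z)=13
iteration 2: select K,L (d=1); attach at lengths (1/2, 1/2); label the merged cluster KL
  updated: d(AJ,KL)=25/4, d(KL,O)=11, d(KL,Q)=19/2, d(KL,Z)=16
iteration 3: select AJ,O (d=3/2); attach at lengths (1/4, 3/4); label the merged cluster AJO
  updated: d(AJO,KL)=47/6, d(AJO,Q)=8, d(AJO,Z)=11
iteration 4: select AJO,KL (d=47/6); attach at lengths (19/6, 41/12); label the merged cluster AJKLO
  updated: d(AJKLO,Q)=43/5, d(AJKLO,Z)=13
iteration 5: select AJKLO,Q (d=43/5); attach at lengths (23/60, 43/10); label the merged cluster AJKLOQ
  updated: d(AJKLOQ,Z)=13
iteration 6: select AJKLOQ,Z (d=13); attach at lengths (11/5, 13/2); label the merged cluster AJKLOQZ
final tree: (((((A:1/2,J:1/2):1/4,O:3/4):19/6,(K:1/2,L:1/2):41/12):23/60,Q:43/10):11/5,Z:13/2)
total length: 689/30

19/6,41/12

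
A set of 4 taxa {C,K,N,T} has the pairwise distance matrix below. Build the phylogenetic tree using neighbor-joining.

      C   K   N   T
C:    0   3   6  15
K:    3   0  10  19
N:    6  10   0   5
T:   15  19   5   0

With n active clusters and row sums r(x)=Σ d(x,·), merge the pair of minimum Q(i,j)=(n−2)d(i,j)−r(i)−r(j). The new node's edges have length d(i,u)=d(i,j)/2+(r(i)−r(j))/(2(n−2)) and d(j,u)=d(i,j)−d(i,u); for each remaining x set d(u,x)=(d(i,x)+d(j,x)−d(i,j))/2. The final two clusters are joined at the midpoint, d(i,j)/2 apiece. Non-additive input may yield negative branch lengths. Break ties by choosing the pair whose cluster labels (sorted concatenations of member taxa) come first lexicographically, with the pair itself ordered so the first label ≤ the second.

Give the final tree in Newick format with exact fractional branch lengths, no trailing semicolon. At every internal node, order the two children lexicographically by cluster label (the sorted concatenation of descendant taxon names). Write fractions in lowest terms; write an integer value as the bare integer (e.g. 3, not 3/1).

(((C:-1/2,K:7/2):17/2,N:-2):7/2,T:7/2)

iteration 1: select C,K (d=3, Q=-50); attach at lengths (-1/2, 7/2); label the merged cluster CK
  updated: d(CK,N)=13/2, d(CK,T)=31/2
iteration 2: select CK,N (d=13/2, Q=-27); attach at lengths (17/2, -2); label the merged cluster CKN
  updated: d(CKN,T)=7
iteration 3: select CKN,T (d=7); attach at lengths (7/2, 7/2); label the merged cluster CKNT
final tree: (((C:-1/2,K:7/2):17/2,N:-2):7/2,T:7/2)
total length: 33/2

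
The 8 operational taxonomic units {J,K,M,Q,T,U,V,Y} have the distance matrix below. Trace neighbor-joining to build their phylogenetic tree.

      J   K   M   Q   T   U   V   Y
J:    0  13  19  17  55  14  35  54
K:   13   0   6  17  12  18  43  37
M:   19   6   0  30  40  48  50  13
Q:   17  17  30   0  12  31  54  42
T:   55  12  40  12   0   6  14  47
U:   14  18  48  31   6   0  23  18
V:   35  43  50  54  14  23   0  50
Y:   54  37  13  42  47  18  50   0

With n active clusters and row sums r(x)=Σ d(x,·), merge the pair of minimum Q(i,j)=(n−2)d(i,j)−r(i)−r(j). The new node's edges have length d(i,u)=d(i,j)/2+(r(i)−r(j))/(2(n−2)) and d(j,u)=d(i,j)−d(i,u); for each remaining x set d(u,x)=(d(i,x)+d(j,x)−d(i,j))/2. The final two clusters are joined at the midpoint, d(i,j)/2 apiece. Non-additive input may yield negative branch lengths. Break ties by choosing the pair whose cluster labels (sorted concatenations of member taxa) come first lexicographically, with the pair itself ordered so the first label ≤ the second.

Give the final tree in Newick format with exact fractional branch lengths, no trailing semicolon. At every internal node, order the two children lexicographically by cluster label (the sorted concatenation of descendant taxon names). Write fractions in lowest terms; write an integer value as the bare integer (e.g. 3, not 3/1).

((((J:15/2,Q:19/2):129/32,((T:-13/20,V:293/20):233/32,U:7/32):351/32):75/32,K:37/32):443/64,(M:23/12,Y:133/12):443/64)

step 1: merge (M,Y) at d=13, Q=-389; branch lengths M→23/12, Y→133/12; new cluster MY
  updated: d(J,MY)=30, d(K,MY)=15, d(MY,Q)=59/2, d(MY,T)=37, d(MY,U)=53/2, d(MY,V)=87/2
step 2: merge (T,V) at d=14, Q=-557/2; branch lengths T→-13/20, V→293/20; new cluster TV
  updated: d(J,TV)=38, d(K,TV)=41/2, d(MY,TV)=133/4, d(Q,TV)=26, d(TV,U)=15/2
step 3: merge (TV,U) at d=15/2, Q=-769/4; branch lengths TV→233/32, U→7/32; new cluster TUV
  updated: d(J,TUV)=89/4, d(K,TUV)=31/2, d(MY,TUV)=209/8, d(Q,TUV)=99/4
step 4: merge (J,Q) at d=17, Q=-239/2; branch lengths J→15/2, Q→19/2; new cluster JQ
  updated: d(JQ,K)=13/2, d(JQ,MY)=85/4, d(JQ,TUV)=15
step 5: merge (JQ,TUV) at d=15, Q=-555/8; branch lengths JQ→129/32, TUV→351/32; new cluster JQTUV
  updated: d(JQTUV,K)=7/2, d(JQTUV,MY)=259/16
step 6: merge (JQTUV,K) at d=7/2, Q=-555/16; branch lengths JQTUV→75/32, K→37/32; new cluster JKQTUV
  updated: d(JKQTUV,MY)=443/32
step 7: merge (JKQTUV,MY) at d=443/32; branch lengths JKQTUV→443/64, MY→443/64; new cluster JKMQTUVY
final tree: ((((J:15/2,Q:19/2):129/32,((T:-13/20,V:293/20):233/32,U:7/32):351/32):75/32,K:37/32):443/64,(M:23/12,Y:133/12):443/64)
total length: 2683/32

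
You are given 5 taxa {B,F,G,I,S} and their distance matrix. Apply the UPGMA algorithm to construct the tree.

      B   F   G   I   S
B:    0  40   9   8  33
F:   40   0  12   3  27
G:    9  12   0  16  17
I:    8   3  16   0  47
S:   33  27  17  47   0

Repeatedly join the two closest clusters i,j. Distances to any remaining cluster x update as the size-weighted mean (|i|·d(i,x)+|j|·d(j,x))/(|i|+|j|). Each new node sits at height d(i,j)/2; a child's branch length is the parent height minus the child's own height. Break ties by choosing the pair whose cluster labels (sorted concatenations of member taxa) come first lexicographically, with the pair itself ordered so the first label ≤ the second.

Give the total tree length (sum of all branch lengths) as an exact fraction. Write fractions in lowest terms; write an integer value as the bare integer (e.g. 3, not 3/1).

1. join F+I (d=3) ⇒ FI; edges |F|=3/2, |I|=3/2
  updated: d(B,FI)=24, d(FI,G)=14, d(FI,S)=37
2. join B+G (d=9) ⇒ BG; edges |B|=9/2, |G|=9/2
  updated: d(BG,FI)=19, d(BG,S)=25
3. join BG+FI (d=19) ⇒ BFGI; edges |BG|=5, |FI|=8
  updated: d(BFGI,S)=31
4. join BFGI+S (d=31) ⇒ BFGIS; edges |BFGI|=6, |S|=31/2
final tree: (((B:9/2,G:9/2):5,(F:3/2,I:3/2):8):6,S:31/2)
total length: 93/2

93/2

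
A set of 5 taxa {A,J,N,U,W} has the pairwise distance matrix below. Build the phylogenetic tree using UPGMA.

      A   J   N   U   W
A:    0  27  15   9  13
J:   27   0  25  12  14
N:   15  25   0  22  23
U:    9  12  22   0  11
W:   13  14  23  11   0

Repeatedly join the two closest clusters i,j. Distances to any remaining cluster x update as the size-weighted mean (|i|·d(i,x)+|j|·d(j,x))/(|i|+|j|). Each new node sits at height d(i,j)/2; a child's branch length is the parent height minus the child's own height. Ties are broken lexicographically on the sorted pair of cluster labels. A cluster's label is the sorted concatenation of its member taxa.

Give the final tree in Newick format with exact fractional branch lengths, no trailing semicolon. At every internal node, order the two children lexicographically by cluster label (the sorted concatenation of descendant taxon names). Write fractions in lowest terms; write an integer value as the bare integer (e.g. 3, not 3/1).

1. join A+U (d=9) ⇒ AU; edges |A|=9/2, |U|=9/2
  updated: d(AU,J)=39/2, d(AU,N)=37/2, d(AU,W)=12
2. join AU+W (d=12) ⇒ AUW; edges |AU|=3/2, |W|=6
  updated: d(AUW,J)=53/3, d(AUW,N)=20
3. join AUW+J (d=53/3) ⇒ AJUW; edges |AUW|=17/6, |J|=53/6
  updated: d(AJUW,N)=85/4
4. join AJUW+N (d=85/4) ⇒ AJNUW; edges |AJUW|=43/24, |N|=85/8
final tree: ((((A:9/2,U:9/2):3/2,W:6):17/6,J:53/6):43/24,N:85/8)
total length: 487/12

((((A:9/2,U:9/2):3/2,W:6):17/6,J:53/6):43/24,N:85/8)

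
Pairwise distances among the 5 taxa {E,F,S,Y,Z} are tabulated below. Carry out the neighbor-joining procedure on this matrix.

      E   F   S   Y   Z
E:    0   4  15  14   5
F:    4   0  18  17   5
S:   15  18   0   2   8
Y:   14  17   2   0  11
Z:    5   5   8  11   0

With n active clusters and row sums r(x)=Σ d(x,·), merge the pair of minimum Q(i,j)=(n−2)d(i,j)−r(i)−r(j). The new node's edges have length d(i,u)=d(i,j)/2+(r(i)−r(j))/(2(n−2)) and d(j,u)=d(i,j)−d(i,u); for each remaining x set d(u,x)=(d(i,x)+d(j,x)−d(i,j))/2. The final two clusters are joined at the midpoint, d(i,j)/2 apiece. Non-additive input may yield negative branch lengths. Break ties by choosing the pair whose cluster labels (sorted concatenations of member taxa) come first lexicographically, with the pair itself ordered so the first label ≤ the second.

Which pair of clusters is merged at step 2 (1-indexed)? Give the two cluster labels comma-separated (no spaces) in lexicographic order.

E,F

1. join S+Y (d=2, Q=-81) ⇒ SY; edges |S|=5/6, |Y|=7/6
  updated: d(E,SY)=27/2, d(F,SY)=33/2, d(SY,Z)=17/2
2. join E+F (d=4, Q=-40) ⇒ EF; edges |E|=5/4, |F|=11/4
  updated: d(EF,SY)=13, d(EF,Z)=3
3. join EF+SY (d=13, Q=-49/2) ⇒ EFSY; edges |EF|=15/4, |SY|=37/4
  updated: d(EFSY,Z)=-3/4
4. join EFSY+Z (d=-3/4) ⇒ EFSYZ; edges |EFSY|=-3/8, |Z|=-3/8
final tree: (((E:5/4,F:11/4):15/4,(S:5/6,Y:7/6):37/4):-3/8,Z:-3/8)
total length: 73/4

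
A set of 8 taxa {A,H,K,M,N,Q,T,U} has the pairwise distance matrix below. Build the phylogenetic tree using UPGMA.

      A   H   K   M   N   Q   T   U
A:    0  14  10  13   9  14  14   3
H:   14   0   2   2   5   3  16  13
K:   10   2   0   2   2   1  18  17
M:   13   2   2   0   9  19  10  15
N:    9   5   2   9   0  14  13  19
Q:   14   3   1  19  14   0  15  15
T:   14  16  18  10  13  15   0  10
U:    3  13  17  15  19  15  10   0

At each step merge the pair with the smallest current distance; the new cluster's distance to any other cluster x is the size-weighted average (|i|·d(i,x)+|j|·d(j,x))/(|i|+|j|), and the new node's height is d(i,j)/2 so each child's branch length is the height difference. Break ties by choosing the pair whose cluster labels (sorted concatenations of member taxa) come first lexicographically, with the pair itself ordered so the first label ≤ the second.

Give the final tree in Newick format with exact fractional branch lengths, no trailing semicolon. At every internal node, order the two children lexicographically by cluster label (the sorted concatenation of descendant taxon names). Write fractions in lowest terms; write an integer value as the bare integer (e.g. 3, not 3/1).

1. join K+Q (d=1) ⇒ KQ; edges |K|=1/2, |Q|=1/2
  updated: d(A,KQ)=12, d(H,KQ)=5/2, d(KQ,M)=21/2, d(KQ,N)=8, d(KQ,T)=33/2, d(KQ,U)=16
2. join H+M (d=2) ⇒ HM; edges |H|=1, |M|=1
  updated: d(A,HM)=27/2, d(HM,KQ)=13/2, d(HM,N)=7, d(HM,T)=13, d(HM,U)=14
3. join A+U (d=3) ⇒ AU; edges |A|=3/2, |U|=3/2
  updated: d(AU,HM)=55/4, d(AU,KQ)=14, d(AU,N)=14, d(AU,T)=12
4. join HM+KQ (d=13/2) ⇒ HKMQ; edges |HM|=9/4, |KQ|=11/4
  updated: d(AU,HKMQ)=111/8, d(HKMQ,N)=15/2, d(HKMQ,T)=59/4
5. join HKMQ+N (d=15/2) ⇒ HKMNQ; edges |HKMQ|=1/2, |N|=15/4
  updated: d(AU,HKMNQ)=139/10, d(HKMNQ,T)=72/5
6. join AU+T (d=12) ⇒ ATU; edges |AU|=9/2, |T|=6
  updated: d(ATU,HKMNQ)=211/15
7. join ATU+HKMNQ (d=211/15) ⇒ AHKMNQTU; edges |ATU|=31/30, |HKMNQ|=197/60
final tree: (((A:3/2,U:3/2):9/2,T:6):31/30,(((H:1,M:1):9/4,(K:1/2,Q:1/2):11/4):1/2,N:15/4):197/60)
total length: 451/15

(((A:3/2,U:3/2):9/2,T:6):31/30,(((H:1,M:1):9/4,(K:1/2,Q:1/2):11/4):1/2,N:15/4):197/60)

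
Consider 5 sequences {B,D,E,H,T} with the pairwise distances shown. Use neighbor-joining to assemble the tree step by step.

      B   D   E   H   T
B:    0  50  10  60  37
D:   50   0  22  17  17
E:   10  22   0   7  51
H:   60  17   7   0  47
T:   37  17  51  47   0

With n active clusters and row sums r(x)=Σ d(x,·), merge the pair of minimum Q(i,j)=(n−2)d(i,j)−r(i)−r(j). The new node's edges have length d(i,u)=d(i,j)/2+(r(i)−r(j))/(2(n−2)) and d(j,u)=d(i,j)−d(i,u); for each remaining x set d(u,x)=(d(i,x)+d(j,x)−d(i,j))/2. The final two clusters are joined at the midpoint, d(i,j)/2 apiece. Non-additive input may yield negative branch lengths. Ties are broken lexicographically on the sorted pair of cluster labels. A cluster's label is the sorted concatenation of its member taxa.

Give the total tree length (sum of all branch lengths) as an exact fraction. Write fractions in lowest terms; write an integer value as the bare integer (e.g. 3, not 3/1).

265/4

iteration 1: select B,E (d=10, Q=-217); attach at lengths (97/6, -37/6); label the merged cluster BE
  updated: d(BE,D)=31, d(BE,H)=57/2, d(BE,T)=39
iteration 2: select BE,H (d=57/2, Q=-134); attach at lengths (63/4, 51/4); label the merged cluster BEH
  updated: d(BEH,D)=39/4, d(BEH,T)=115/4
iteration 3: select BEH,D (d=39/4, Q=-111/2); attach at lengths (43/4, -1); label the merged cluster BDEH
  updated: d(BDEH,T)=18
iteration 4: select BDEH,T (d=18); attach at lengths (9, 9); label the merged cluster BDEHT
final tree: ((((B:97/6,E:-37/6):63/4,H:51/4):43/4,D:-1):9,T:9)
total length: 265/4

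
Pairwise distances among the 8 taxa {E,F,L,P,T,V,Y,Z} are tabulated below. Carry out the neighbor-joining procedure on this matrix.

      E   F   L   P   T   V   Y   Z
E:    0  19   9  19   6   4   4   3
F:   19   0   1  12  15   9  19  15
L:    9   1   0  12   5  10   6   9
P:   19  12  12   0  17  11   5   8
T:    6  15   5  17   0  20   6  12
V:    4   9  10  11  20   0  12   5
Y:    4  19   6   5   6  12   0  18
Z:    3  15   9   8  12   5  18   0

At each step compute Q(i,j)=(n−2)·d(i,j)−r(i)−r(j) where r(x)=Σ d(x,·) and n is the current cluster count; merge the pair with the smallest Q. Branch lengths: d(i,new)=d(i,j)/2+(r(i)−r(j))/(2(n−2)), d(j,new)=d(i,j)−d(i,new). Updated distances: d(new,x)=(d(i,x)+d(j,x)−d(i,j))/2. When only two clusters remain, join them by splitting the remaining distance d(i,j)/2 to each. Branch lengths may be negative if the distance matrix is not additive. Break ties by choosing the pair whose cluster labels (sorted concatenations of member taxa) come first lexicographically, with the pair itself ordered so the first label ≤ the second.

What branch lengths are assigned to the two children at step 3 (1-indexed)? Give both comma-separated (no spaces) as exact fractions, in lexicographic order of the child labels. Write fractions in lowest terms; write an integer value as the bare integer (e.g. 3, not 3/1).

137/32,167/32

iteration 1: select F,L (d=1, Q=-136); attach at lengths (11/3, -8/3); label the merged cluster FL
  updated: d(E,FL)=27/2, d(FL,P)=23/2, d(FL,T)=19/2, d(FL,V)=9, d(FL,Y)=12, d(FL,Z)=23/2
iteration 2: select P,Y (d=5, Q=-207/2); attach at lengths (79/20, 21/20); label the merged cluster PY
  updated: d(E,PY)=9, d(FL,PY)=37/4, d(PY,T)=9, d(PY,V)=9, d(PY,Z)=21/2
iteration 3: select FL,T (d=19/2, Q=-285/4); attach at lengths (137/32, 167/32); label the merged cluster FLT
  updated: d(E,FLT)=5, d(FLT,PY)=35/8, d(FLT,V)=39/4, d(FLT,Z)=7
iteration 4: select FLT,PY (d=35/8, Q=-367/8); attach at lengths (17/16, 53/16); label the merged cluster FLPTY
  updated: d(E,FLPTY)=77/16, d(FLPTY,V)=115/16, d(FLPTY,Z)=105/16
iteration 5: select E,FLPTY (d=77/16, Q=-83/4); attach at lengths (23/32, 131/32); label the merged cluster EFLPTY
  updated: d(EFLPTY,V)=51/16, d(EFLPTY,Z)=19/8
iteration 6: select EFLPTY,V (d=51/16, Q=-169/16); attach at lengths (9/32, 93/32); label the merged cluster EFLPTVY
  updated: d(EFLPTVY,Z)=67/32
iteration 7: select EFLPTVY,Z (d=67/32); attach at lengths (67/64, 67/64); label the merged cluster EFLPTVYZ
final tree: (((E:23/32,(((F:11/3,L:-8/3):137/32,T:167/32):17/16,(P:79/20,Y:21/20):53/16):131/32):9/32,V:93/32):67/64,Z:67/64)
total length: 959/32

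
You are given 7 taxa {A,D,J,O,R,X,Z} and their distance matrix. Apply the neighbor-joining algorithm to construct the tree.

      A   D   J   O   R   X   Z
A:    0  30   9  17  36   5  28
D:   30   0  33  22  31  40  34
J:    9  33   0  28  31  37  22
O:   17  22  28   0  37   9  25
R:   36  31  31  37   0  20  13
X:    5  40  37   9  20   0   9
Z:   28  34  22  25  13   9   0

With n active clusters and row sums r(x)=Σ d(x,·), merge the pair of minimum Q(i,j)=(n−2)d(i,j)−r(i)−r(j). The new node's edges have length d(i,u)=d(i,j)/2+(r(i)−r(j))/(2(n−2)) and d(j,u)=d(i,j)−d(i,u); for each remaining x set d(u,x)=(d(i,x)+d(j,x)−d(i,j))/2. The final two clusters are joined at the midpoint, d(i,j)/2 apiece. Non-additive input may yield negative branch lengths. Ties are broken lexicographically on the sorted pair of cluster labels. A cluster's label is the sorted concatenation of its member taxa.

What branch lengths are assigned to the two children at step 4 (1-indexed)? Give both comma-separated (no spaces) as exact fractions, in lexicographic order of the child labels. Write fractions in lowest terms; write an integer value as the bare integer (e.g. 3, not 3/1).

15/2,47/8

1. join A+J (d=9, Q=-240) ⇒ AJ; edges |A|=1, |J|=8
  updated: d(AJ,D)=27, d(AJ,O)=18, d(AJ,R)=29, d(AJ,X)=33/2, d(AJ,Z)=41/2
2. join R+Z (d=13, Q=-359/2) ⇒ RZ; edges |R|=161/16, |Z|=47/16
  updated: d(AJ,RZ)=73/4, d(D,RZ)=26, d(O,RZ)=49/2, d(RZ,X)=8
3. join RZ+X (d=8, Q=-505/4) ⇒ RXZ; edges |RZ|=109/24, |X|=83/24
  updated: d(AJ,RXZ)=107/8, d(D,RXZ)=29, d(O,RXZ)=51/4
4. join AJ+RXZ (d=107/8, Q=-347/4) ⇒ AJRXZ; edges |AJ|=15/2, |RXZ|=47/8
  updated: d(AJRXZ,D)=341/16, d(AJRXZ,O)=139/16
5. join AJRXZ+D (d=341/16, Q=-52) ⇒ ADJRXZ; edges |AJRXZ|=4, |D|=277/16
  updated: d(ADJRXZ,O)=75/16
6. join ADJRXZ+O (d=75/16) ⇒ ADJORXZ; edges |ADJRXZ|=75/32, |O|=75/32
final tree: ((((A:1,J:8):15/2,((R:161/16,Z:47/16):109/24,X:83/24):47/8):4,D:277/16):75/32,O:75/32)
total length: 555/8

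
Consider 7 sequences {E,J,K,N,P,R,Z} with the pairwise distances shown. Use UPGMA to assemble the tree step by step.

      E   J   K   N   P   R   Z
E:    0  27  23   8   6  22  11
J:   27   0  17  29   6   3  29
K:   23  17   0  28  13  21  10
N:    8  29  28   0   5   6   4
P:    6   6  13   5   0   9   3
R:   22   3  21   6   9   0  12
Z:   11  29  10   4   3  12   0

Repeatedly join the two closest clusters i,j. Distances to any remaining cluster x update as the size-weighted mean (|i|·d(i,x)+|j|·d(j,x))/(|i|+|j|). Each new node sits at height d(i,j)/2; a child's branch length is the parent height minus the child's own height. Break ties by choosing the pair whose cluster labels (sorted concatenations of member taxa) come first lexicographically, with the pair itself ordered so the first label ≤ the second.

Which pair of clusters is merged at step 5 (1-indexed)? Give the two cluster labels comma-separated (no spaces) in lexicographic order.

ENPZ,JR

1. join J+R (d=3) ⇒ JR; edges |J|=3/2, |R|=3/2
  updated: d(E,JR)=49/2, d(JR,K)=19, d(JR,N)=35/2, d(JR,P)=15/2, d(JR,Z)=41/2
2. join P+Z (d=3) ⇒ PZ; edges |P|=3/2, |Z|=3/2
  updated: d(E,PZ)=17/2, d(JR,PZ)=14, d(K,PZ)=23/2, d(N,PZ)=9/2
3. join N+PZ (d=9/2) ⇒ NPZ; edges |N|=9/4, |PZ|=3/4
  updated: d(E,NPZ)=25/3, d(JR,NPZ)=91/6, d(K,NPZ)=17
4. join E+NPZ (d=25/3) ⇒ ENPZ; edges |E|=25/6, |NPZ|=23/12
  updated: d(ENPZ,JR)=35/2, d(ENPZ,K)=37/2
5. join ENPZ+JR (d=35/2) ⇒ EJNPRZ; edges |ENPZ|=55/12, |JR|=29/4
  updated: d(EJNPRZ,K)=56/3
6. join EJNPRZ+K (d=56/3) ⇒ EJKNPRZ; edges |EJNPRZ|=7/12, |K|=28/3
final tree: (((E:25/6,(N:9/4,(P:3/2,Z:3/2):3/4):23/12):55/12,(J:3/2,R:3/2):29/4):7/12,K:28/3)
total length: 221/6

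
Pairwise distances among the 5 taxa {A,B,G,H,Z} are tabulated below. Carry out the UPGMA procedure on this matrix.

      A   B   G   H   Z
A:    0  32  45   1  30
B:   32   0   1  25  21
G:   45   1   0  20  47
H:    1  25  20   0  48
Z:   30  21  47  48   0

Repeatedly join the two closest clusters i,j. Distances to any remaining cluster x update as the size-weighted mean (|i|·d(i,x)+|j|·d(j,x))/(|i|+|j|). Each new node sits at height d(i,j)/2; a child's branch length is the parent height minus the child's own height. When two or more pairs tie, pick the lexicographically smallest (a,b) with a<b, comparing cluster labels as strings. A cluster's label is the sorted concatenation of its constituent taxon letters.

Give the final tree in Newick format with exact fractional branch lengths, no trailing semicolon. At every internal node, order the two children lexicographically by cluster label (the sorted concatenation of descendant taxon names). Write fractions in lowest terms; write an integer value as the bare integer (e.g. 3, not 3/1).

1. join A+H (d=1) ⇒ AH; edges |A|=1/2, |H|=1/2
  updated: d(AH,B)=57/2, d(AH,G)=65/2, d(AH,Z)=39
2. join B+G (d=1) ⇒ BG; edges |B|=1/2, |G|=1/2
  updated: d(AH,BG)=61/2, d(BG,Z)=34
3. join AH+BG (d=61/2) ⇒ ABGH; edges |AH|=59/4, |BG|=59/4
  updated: d(ABGH,Z)=73/2
4. join ABGH+Z (d=73/2) ⇒ ABGHZ; edges |ABGH|=3, |Z|=73/4
final tree: (((A:1/2,H:1/2):59/4,(B:1/2,G:1/2):59/4):3,Z:73/4)
total length: 211/4

(((A:1/2,H:1/2):59/4,(B:1/2,G:1/2):59/4):3,Z:73/4)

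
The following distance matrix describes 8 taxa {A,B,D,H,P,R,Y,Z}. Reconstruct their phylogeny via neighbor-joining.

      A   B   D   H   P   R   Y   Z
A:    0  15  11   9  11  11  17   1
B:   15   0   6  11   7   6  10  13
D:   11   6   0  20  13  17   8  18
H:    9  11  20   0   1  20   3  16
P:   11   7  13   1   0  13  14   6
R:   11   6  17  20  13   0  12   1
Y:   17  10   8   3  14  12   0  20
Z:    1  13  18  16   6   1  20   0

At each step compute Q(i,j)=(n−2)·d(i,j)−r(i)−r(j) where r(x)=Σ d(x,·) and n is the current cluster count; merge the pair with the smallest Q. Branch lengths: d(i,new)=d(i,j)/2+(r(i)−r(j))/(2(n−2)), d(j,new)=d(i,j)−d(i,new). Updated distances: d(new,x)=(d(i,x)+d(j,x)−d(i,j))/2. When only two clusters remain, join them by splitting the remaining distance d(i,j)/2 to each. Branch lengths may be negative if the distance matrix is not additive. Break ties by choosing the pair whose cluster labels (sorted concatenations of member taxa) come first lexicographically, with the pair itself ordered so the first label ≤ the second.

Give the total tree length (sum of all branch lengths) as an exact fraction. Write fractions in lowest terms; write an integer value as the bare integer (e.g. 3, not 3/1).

iteration 1: select R,Z (d=1, Q=-149); attach at lengths (11/12, 1/12); label the merged cluster RZ
  updated: d(A,RZ)=11/2, d(B,RZ)=9, d(D,RZ)=17, d(H,RZ)=35/2, d(P,RZ)=9, d(RZ,Y)=31/2
iteration 2: select A,RZ (d=11/2, Q=-229/2); attach at lengths (9/4, 13/4); label the merged cluster ARZ
  updated: d(ARZ,B)=37/4, d(ARZ,D)=45/4, d(ARZ,H)=21/2, d(ARZ,P)=29/4, d(ARZ,Y)=27/2
iteration 3: select H,P (d=1, Q=-335/4); attach at lengths (29/32, 3/32); label the merged cluster HP
  updated: d(ARZ,HP)=67/8, d(B,HP)=17/2, d(D,HP)=16, d(HP,Y)=8
iteration 4: select ARZ,HP (d=67/8, Q=-465/8); attach at lengths (71/16, 63/16); label the merged cluster AHPRZ
  updated: d(AHPRZ,B)=75/16, d(AHPRZ,D)=151/16, d(AHPRZ,Y)=105/16
iteration 5: select AHPRZ,Y (d=105/16, Q=-257/8); attach at lengths (37/16, 17/4); label the merged cluster AHPRYZ
  updated: d(AHPRYZ,B)=65/16, d(AHPRYZ,D)=87/16
iteration 6: select AHPRYZ,B (d=65/16, Q=-31/2); attach at lengths (7/4, 37/16); label the merged cluster ABHPRYZ
  updated: d(ABHPRYZ,D)=59/16
iteration 7: select ABHPRYZ,D (d=59/16); attach at lengths (59/32, 59/32); label the merged cluster ABDHPRYZ
final tree: (((((A:9/4,(R:11/12,Z:1/12):13/4):71/16,(H:29/32,P:3/32):63/16):37/16,Y:17/4):7/4,B:37/16):59/32,D:59/32)
total length: 483/16

483/16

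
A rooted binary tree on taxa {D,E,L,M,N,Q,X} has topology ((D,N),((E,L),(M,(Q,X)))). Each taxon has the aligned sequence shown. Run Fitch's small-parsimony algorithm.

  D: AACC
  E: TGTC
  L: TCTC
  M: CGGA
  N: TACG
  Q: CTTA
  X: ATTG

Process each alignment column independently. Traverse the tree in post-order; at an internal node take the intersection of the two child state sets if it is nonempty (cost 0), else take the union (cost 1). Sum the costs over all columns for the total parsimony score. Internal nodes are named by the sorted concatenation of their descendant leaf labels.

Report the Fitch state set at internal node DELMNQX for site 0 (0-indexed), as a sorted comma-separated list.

T

DN@0: {A} ∪ {T} = {A,T} (union, +1)
EL@0: {T} ∩ {T} = {T} (intersection, +0)
QX@0: {C} ∪ {A} = {A,C} (union, +1)
MQX@0: {C} ∩ {A,C} = {C} (intersection, +0)
ELMQX@0: {T} ∪ {C} = {C,T} (union, +1)
DELMNQX@0: {A,T} ∩ {C,T} = {T} (intersection, +0)
DN@1: {A} ∩ {A} = {A} (intersection, +0)
EL@1: {G} ∪ {C} = {C,G} (union, +1)
QX@1: {T} ∩ {T} = {T} (intersection, +0)
MQX@1: {G} ∪ {T} = {G,T} (union, +1)
ELMQX@1: {C,G} ∩ {G,T} = {G} (intersection, +0)
DELMNQX@1: {A} ∪ {G} = {A,G} (union, +1)
DN@2: {C} ∩ {C} = {C} (intersection, +0)
EL@2: {T} ∩ {T} = {T} (intersection, +0)
QX@2: {T} ∩ {T} = {T} (intersection, +0)
MQX@2: {G} ∪ {T} = {G,T} (union, +1)
ELMQX@2: {T} ∩ {G,T} = {T} (intersection, +0)
DELMNQX@2: {C} ∪ {T} = {C,T} (union, +1)
DN@3: {C} ∪ {G} = {C,G} (union, +1)
EL@3: {C} ∩ {C} = {C} (intersection, +0)
QX@3: {A} ∪ {G} = {A,G} (union, +1)
MQX@3: {A} ∩ {A,G} = {A} (intersection, +0)
ELMQX@3: {C} ∪ {A} = {A,C} (union, +1)
DELMNQX@3: {C,G} ∩ {A,C} = {C} (intersection, +0)
per-site changes: [3, 3, 2, 3]; total = 11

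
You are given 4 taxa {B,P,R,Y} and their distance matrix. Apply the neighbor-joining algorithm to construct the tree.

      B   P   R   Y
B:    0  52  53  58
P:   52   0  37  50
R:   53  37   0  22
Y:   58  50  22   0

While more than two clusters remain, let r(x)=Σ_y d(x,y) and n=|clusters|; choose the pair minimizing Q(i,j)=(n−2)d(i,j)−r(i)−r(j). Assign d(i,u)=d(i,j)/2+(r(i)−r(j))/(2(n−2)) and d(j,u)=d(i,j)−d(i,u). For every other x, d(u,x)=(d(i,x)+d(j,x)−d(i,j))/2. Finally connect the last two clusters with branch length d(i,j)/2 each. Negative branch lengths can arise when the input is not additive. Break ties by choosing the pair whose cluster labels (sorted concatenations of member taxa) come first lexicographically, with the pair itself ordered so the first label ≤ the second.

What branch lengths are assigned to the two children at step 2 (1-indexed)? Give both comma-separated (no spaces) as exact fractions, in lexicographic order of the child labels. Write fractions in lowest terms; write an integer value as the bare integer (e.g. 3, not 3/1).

25/2,13/2

step 1: merge (B,P) at d=52, Q=-198; branch lengths B→32, P→20; new cluster BP
  updated: d(BP,R)=19, d(BP,Y)=28
step 2: merge (BP,R) at d=19, Q=-69; branch lengths BP→25/2, R→13/2; new cluster BPR
  updated: d(BPR,Y)=31/2
step 3: merge (BPR,Y) at d=31/2; branch lengths BPR→31/4, Y→31/4; new cluster BPRY
final tree: (((B:32,P:20):25/2,R:13/2):31/4,Y:31/4)
total length: 173/2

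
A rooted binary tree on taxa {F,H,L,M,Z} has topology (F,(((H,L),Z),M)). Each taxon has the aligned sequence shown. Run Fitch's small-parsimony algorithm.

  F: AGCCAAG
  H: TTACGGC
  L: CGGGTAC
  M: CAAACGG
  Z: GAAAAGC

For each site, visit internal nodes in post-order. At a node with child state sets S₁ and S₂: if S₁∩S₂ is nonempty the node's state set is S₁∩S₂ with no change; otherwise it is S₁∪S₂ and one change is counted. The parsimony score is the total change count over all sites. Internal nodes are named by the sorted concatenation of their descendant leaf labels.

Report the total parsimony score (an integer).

site 0, node HL: H={T} ∪ L={C} → {C,T} (+1)
site 0, node HLZ: HL={C,T} ∪ Z={G} → {C,G,T} (+1)
site 0, node HLMZ: HLZ={C,G,T} ∩ M={C} → {C} (+0)
site 0, node FHLMZ: F={A} ∪ HLMZ={C} → {A,C} (+1)
site 1, node HL: H={T} ∪ L={G} → {G,T} (+1)
site 1, node HLZ: HL={G,T} ∪ Z={A} → {A,G,T} (+1)
site 1, node HLMZ: HLZ={A,G,T} ∩ M={A} → {A} (+0)
site 1, node FHLMZ: F={G} ∪ HLMZ={A} → {A,G} (+1)
site 2, node HL: H={A} ∪ L={G} → {A,G} (+1)
site 2, node HLZ: HL={A,G} ∩ Z={A} → {A} (+0)
site 2, node HLMZ: HLZ={A} ∩ M={A} → {A} (+0)
site 2, node FHLMZ: F={C} ∪ HLMZ={A} → {A,C} (+1)
site 3, node HL: H={C} ∪ L={G} → {C,G} (+1)
site 3, node HLZ: HL={C,G} ∪ Z={A} → {A,C,G} (+1)
site 3, node HLMZ: HLZ={A,C,G} ∩ M={A} → {A} (+0)
site 3, node FHLMZ: F={C} ∪ HLMZ={A} → {A,C} (+1)
site 4, node HL: H={G} ∪ L={T} → {G,T} (+1)
site 4, node HLZ: HL={G,T} ∪ Z={A} → {A,G,T} (+1)
site 4, node HLMZ: HLZ={A,G,T} ∪ M={C} → {A,C,G,T} (+1)
site 4, node FHLMZ: F={A} ∩ HLMZ={A,C,G,T} → {A} (+0)
site 5, node HL: H={G} ∪ L={A} → {A,G} (+1)
site 5, node HLZ: HL={A,G} ∩ Z={G} → {G} (+0)
site 5, node HLMZ: HLZ={G} ∩ M={G} → {G} (+0)
site 5, node FHLMZ: F={A} ∪ HLMZ={G} → {A,G} (+1)
site 6, node HL: H={C} ∩ L={C} → {C} (+0)
site 6, node HLZ: HL={C} ∩ Z={C} → {C} (+0)
site 6, node HLMZ: HLZ={C} ∪ M={G} → {C,G} (+1)
site 6, node FHLMZ: F={G} ∩ HLMZ={C,G} → {G} (+0)
per-site changes: [3, 3, 2, 3, 3, 2, 1]; total = 17

17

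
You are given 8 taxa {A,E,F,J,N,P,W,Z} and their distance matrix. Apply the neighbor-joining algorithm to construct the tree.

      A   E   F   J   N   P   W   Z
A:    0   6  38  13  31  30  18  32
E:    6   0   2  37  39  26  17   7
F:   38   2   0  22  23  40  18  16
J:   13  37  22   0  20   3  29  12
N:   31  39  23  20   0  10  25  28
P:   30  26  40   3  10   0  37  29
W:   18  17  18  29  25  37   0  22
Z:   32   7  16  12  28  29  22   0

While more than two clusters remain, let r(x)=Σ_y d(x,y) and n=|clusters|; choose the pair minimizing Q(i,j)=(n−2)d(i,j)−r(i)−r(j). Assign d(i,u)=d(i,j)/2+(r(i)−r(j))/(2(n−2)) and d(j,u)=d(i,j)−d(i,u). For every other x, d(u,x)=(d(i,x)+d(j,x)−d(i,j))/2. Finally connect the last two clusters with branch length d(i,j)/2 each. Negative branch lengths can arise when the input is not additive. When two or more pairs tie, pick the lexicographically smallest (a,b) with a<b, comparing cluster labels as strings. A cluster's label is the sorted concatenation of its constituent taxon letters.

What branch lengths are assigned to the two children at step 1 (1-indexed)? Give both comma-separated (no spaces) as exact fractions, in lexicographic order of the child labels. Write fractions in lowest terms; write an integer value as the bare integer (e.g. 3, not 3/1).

step 1: merge (J,P) at d=3, Q=-293; branch lengths J→-7/4, P→19/4; new cluster JP
  updated: d(A,JP)=20, d(E,JP)=30, d(F,JP)=59/2, d(JP,N)=27/2, d(JP,W)=63/2, d(JP,Z)=19
step 2: merge (JP,N) at d=27/2, Q=-471/2; branch lengths JP→103/20, N→167/20; new cluster JNP
  updated: d(A,JNP)=75/4, d(E,JNP)=111/4, d(F,JNP)=39/2, d(JNP,W)=43/2, d(JNP,Z)=67/4
step 3: merge (A,E) at d=6, Q=-297/2; branch lengths A→77/8, E→-29/8; new cluster AE
  updated: d(AE,F)=17, d(AE,JNP)=81/4, d(AE,W)=29/2, d(AE,Z)=33/2
step 4: merge (AE,W) at d=29/2, Q=-403/4; branch lengths AE→143/24, W→205/24; new cluster AEW
  updated: d(AEW,F)=41/4, d(AEW,JNP)=109/8, d(AEW,Z)=12
step 5: merge (AEW,F) at d=41/4, Q=-489/8; branch lengths AEW→85/32, F→243/32; new cluster AEFW
  updated: d(AEFW,JNP)=183/16, d(AEFW,Z)=71/8
step 6: merge (AEFW,JNP) at d=183/16, Q=-593/16; branch lengths AEFW→57/32, JNP→309/32; new cluster AEFJNPW
  updated: d(AEFJNPW,Z)=227/32
step 7: merge (AEFJNPW,Z) at d=227/32; branch lengths AEFJNPW→227/64, Z→227/64; new cluster AEFJNPWZ
final tree: (((((A:77/8,E:-29/8):143/24,W:205/24):85/32,F:243/32):57/32,((J:-7/4,P:19/4):103/20,N:167/20):309/32):227/64,Z:227/64)
total length: 2105/32

-7/4,19/4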